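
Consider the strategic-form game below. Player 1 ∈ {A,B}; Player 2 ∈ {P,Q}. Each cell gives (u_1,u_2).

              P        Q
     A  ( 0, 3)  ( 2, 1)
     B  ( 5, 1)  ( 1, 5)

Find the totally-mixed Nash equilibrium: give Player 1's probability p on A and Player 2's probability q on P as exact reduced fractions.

p=2/3, q=1/6

P1 indiff ⇒ q·0+(1-q)·2 = q·5+(1-q)·1 ⇒ q(-5) = (1-q)(-1) ⇒ q = 1/6
P2 indiff ⇒ p·3+(1-p)·1 = p·1+(1-p)·5 ⇒ p(2) = (1-p)(4) ⇒ p = 2/3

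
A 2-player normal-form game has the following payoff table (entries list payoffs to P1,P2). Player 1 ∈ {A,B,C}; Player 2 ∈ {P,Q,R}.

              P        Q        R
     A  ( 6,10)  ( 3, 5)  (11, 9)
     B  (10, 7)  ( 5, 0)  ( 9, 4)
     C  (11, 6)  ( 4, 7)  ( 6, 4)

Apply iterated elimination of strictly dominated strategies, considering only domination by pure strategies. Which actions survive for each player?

P2 drop R (P beats it: A:10>9 B:7>4 C:6>4)
P1 drop A (B beats it: P:10>6 Q:5>3)
P1→{B,C} P2→{P,Q}

Remaining: P1:{B,C} P2:{P,Q}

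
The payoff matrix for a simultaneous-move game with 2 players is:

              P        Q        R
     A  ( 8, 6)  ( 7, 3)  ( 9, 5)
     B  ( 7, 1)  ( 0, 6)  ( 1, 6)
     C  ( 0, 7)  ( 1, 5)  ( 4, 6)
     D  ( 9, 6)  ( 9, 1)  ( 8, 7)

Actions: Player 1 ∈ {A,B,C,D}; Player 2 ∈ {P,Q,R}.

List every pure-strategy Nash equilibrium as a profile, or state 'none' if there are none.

(A,P): not NE [P1→D gives 9>8]
(A,Q): not NE [P1→D gives 9>7; P2→P gives 6>3]
(A,R): not NE [P2→P gives 6>5]
(B,P): not NE [P1→D gives 9>7; P2→R gives 6>1]
(B,Q): not NE [P1→D gives 9>0]
(B,R): not NE [P1→A gives 9>1]
(C,P): not NE [P1→D gives 9>0]
(C,Q): not NE [P1→D gives 9>1; P2→P gives 7>5]
(C,R): not NE [P1→A gives 9>4; P2→P gives 7>6]
(D,P): not NE [P2→R gives 7>6]
(D,Q): not NE [P2→R gives 7>1]
(D,R): not NE [P1→A gives 9>8]

No pure NE.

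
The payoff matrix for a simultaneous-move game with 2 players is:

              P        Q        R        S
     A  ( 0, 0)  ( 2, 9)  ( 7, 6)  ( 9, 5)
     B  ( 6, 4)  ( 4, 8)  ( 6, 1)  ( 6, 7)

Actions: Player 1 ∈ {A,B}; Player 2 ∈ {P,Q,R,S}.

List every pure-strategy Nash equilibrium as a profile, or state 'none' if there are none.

Nash profiles: (B,Q)

(A,P): not NE [P1→B gives 6>0; P2→Q gives 9>0]
(A,Q): not NE [P1→B gives 4>2]
(A,R): not NE [P2→Q gives 9>6]
(A,S): not NE [P2→Q gives 9>5]
(B,P): not NE [P2→Q gives 8>4]
(B,Q): NE
(B,R): not NE [P1→A gives 7>6; P2→Q gives 8>1]
(B,S): not NE [P1→A gives 9>6; P2→Q gives 8>7]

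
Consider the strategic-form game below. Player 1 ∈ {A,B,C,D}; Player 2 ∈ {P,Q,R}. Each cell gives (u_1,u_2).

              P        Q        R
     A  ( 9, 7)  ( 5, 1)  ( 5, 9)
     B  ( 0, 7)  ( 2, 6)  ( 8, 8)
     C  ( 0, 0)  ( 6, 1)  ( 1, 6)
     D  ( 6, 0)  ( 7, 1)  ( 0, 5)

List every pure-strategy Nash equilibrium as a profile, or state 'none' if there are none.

(A,P): not NE [P2→R gives 9>7]
(A,Q): not NE [P1→D gives 7>5; P2→R gives 9>1]
(A,R): not NE [P1→B gives 8>5]
(B,P): not NE [P1→A gives 9>0; P2→R gives 8>7]
(B,Q): not NE [P1→D gives 7>2; P2→R gives 8>6]
(B,R): NE
(C,P): not NE [P1→A gives 9>0; P2→R gives 6>0]
(C,Q): not NE [P1→D gives 7>6; P2→R gives 6>1]
(C,R): not NE [P1→B gives 8>1]
(D,P): not NE [P1→A gives 9>6; P2→R gives 5>0]
(D,Q): not NE [P2→R gives 5>1]
(D,R): not NE [P1→B gives 8>0]

PSNE = {(B,R)}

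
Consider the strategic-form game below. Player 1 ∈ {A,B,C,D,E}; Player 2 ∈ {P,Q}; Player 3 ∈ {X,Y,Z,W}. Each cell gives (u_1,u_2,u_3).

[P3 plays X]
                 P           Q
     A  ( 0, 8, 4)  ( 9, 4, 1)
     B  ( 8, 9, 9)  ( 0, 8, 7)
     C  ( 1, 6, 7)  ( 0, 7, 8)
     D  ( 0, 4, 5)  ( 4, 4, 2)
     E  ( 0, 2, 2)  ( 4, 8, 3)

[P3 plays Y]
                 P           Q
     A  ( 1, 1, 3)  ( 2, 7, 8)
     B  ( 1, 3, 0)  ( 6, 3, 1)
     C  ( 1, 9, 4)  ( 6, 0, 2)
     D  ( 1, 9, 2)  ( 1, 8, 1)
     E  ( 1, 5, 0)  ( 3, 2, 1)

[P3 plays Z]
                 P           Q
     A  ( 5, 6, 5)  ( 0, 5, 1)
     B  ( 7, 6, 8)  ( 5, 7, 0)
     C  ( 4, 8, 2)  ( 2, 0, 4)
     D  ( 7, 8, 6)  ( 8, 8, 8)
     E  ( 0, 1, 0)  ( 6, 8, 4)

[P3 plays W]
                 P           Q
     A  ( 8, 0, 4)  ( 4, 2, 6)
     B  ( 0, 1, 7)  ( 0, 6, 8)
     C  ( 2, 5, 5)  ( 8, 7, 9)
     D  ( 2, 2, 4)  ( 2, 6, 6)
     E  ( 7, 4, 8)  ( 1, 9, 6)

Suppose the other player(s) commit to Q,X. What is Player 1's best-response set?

BR_1 = {A}

u_1(A vs Q,X) = 9
u_1(B vs Q,X) = 0
u_1(C vs Q,X) = 0
u_1(D vs Q,X) = 4
u_1(E vs Q,X) = 4
max payoff 9 at {A}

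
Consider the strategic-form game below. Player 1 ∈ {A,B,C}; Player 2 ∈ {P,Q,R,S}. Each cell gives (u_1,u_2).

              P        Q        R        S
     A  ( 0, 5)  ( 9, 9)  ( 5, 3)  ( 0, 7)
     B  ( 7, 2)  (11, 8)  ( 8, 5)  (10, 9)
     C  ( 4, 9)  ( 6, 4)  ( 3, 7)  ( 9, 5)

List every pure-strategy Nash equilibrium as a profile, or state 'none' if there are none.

(A,P): not NE [P1→B gives 7>0; P2→Q gives 9>5]
(A,Q): not NE [P1→B gives 11>9]
(A,R): not NE [P1→B gives 8>5; P2→Q gives 9>3]
(A,S): not NE [P1→B gives 10>0; P2→Q gives 9>7]
(B,P): not NE [P2→S gives 9>2]
(B,Q): not NE [P2→S gives 9>8]
(B,R): not NE [P2→S gives 9>5]
(B,S): NE
(C,P): not NE [P1→B gives 7>4]
(C,Q): not NE [P1→B gives 11>6; P2→P gives 9>4]
(C,R): not NE [P1→B gives 8>3; P2→P gives 9>7]
(C,S): not NE [P1→B gives 10>9; P2→P gives 9>5]

PSNE = {(B,S)}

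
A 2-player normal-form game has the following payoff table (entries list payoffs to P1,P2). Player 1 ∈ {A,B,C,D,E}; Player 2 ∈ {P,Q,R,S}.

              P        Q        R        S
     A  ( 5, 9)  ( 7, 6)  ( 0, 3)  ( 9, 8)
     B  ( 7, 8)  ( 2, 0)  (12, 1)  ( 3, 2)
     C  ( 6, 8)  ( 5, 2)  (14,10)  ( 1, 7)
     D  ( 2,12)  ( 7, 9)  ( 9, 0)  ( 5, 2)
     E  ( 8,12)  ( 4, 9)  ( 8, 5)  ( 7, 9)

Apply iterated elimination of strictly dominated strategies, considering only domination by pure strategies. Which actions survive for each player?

IESDS → P1:{B,C,E} P2:{P,R}

P2 drop Q (P beats it: A:9>6 B:8>0 C:8>2 D:12>9 E:12>9)
P2 drop S (P beats it: A:9>8 B:8>2 C:8>7 D:12>2 E:12>9)
P1 drop A (B beats it: P:7>5 R:12>0)
P1 drop D (B beats it: P:7>2 R:12>9)
P1→{B,C,E} P2→{P,R}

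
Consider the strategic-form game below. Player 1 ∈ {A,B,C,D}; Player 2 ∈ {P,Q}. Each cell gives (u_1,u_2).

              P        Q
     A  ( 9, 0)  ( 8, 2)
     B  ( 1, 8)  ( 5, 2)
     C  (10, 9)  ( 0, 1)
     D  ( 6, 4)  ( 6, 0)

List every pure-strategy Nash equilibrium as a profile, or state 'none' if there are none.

(A,P): not NE [P1→C gives 10>9; P2→Q gives 2>0]
(A,Q): NE
(B,P): not NE [P1→C gives 10>1]
(B,Q): not NE [P1→A gives 8>5; P2→P gives 8>2]
(C,P): NE
(C,Q): not NE [P1→A gives 8>0; P2→P gives 9>1]
(D,P): not NE [P1→C gives 10>6]
(D,Q): not NE [P1→A gives 8>6; P2→P gives 4>0]

Nash profiles: (A,Q), (C,P)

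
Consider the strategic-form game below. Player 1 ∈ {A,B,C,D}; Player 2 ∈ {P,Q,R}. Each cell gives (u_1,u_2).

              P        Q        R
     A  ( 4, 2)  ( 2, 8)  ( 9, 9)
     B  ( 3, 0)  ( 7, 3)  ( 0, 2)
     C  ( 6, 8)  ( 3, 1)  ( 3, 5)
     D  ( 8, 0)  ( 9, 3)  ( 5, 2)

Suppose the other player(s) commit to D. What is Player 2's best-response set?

argmax u_2 = {Q}

u_2(P vs D) = 0
u_2(Q vs D) = 3
u_2(R vs D) = 2
max payoff 3 at {Q}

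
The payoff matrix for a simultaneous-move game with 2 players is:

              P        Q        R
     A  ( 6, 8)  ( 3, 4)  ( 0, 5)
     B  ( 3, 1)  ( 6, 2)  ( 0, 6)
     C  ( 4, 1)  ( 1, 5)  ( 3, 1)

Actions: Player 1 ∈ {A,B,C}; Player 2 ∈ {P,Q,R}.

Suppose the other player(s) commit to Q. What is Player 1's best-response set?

u_1(A vs Q) = 3
u_1(B vs Q) = 6
u_1(C vs Q) = 1
max payoff 6 at {B}

P1 best: {B}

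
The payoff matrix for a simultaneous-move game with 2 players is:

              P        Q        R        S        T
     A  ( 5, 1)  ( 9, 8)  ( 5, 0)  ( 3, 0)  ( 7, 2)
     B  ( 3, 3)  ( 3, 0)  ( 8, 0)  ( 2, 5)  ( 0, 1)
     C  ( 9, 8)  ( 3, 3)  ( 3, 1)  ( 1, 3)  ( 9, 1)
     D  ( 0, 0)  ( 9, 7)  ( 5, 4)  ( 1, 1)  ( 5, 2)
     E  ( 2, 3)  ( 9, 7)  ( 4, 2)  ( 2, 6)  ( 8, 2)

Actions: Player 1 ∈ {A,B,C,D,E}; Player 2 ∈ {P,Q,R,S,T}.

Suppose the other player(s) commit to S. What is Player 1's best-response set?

BR_1 = {A}

u_1(A vs S) = 3
u_1(B vs S) = 2
u_1(C vs S) = 1
u_1(D vs S) = 1
u_1(E vs S) = 2
max payoff 3 at {A}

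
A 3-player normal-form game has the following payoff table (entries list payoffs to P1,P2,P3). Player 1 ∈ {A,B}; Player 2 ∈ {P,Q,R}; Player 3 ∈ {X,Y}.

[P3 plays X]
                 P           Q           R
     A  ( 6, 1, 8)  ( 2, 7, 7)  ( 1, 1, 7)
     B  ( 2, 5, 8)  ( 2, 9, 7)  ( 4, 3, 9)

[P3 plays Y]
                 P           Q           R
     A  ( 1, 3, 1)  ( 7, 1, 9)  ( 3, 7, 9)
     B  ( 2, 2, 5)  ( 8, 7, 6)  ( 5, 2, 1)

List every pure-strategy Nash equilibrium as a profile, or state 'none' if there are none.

Nash profiles: (B,Q,X)

(A,P,X): not NE [P2→Q gives 7>1]
(A,P,Y): not NE [P1→B gives 2>1; P2→R gives 7>3; P3→X gives 8>1]
(A,Q,X): not NE [P3→Y gives 9>7]
(A,Q,Y): not NE [P1→B gives 8>7; P2→R gives 7>1]
(A,R,X): not NE [P1→B gives 4>1; P2→Q gives 7>1; P3→Y gives 9>7]
(A,R,Y): not NE [P1→B gives 5>3]
(B,P,X): not NE [P1→A gives 6>2; P2→Q gives 9>5]
(B,P,Y): not NE [P2→Q gives 7>2; P3→X gives 8>5]
(B,Q,X): NE
(B,Q,Y): not NE [P3→X gives 7>6]
(B,R,X): not NE [P2→Q gives 9>3]
(B,R,Y): not NE [P2→Q gives 7>2; P3→X gives 9>1]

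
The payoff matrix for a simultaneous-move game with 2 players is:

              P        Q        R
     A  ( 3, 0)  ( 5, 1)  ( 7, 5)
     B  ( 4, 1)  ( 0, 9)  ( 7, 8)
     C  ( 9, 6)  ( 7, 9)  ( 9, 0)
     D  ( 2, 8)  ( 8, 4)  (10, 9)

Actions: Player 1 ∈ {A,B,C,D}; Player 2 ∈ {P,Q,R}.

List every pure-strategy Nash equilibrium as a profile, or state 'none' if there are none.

(A,P): not NE [P1→C gives 9>3; P2→R gives 5>0]
(A,Q): not NE [P1→D gives 8>5; P2→R gives 5>1]
(A,R): not NE [P1→D gives 10>7]
(B,P): not NE [P1→C gives 9>4; P2→Q gives 9>1]
(B,Q): not NE [P1→D gives 8>0]
(B,R): not NE [P1→D gives 10>7; P2→Q gives 9>8]
(C,P): not NE [P2→Q gives 9>6]
(C,Q): not NE [P1→D gives 8>7]
(C,R): not NE [P1→D gives 10>9; P2→Q gives 9>0]
(D,P): not NE [P1→C gives 9>2; P2→R gives 9>8]
(D,Q): not NE [P2→R gives 9>4]
(D,R): NE

Nash profiles: (D,R)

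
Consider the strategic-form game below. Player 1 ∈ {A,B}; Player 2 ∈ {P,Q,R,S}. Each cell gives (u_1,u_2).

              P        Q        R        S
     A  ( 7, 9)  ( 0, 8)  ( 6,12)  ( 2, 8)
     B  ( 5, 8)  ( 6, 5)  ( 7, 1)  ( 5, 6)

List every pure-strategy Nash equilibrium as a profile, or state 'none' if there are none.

(A,P): not NE [P2→R gives 12>9]
(A,Q): not NE [P1→B gives 6>0; P2→R gives 12>8]
(A,R): not NE [P1→B gives 7>6]
(A,S): not NE [P1→B gives 5>2; P2→R gives 12>8]
(B,P): not NE [P1→A gives 7>5]
(B,Q): not NE [P2→P gives 8>5]
(B,R): not NE [P2→P gives 8>1]
(B,S): not NE [P2→P gives 8>6]

PSNE: ∅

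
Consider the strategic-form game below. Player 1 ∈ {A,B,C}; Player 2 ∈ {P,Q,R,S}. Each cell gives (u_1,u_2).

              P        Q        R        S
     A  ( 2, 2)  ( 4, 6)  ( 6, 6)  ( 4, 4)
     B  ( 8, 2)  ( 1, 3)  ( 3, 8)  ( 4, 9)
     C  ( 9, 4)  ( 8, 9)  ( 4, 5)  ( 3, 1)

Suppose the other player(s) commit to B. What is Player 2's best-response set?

u_2(P vs B) = 2
u_2(Q vs B) = 3
u_2(R vs B) = 8
u_2(S vs B) = 9
max payoff 9 at {S}

argmax u_2 = {S}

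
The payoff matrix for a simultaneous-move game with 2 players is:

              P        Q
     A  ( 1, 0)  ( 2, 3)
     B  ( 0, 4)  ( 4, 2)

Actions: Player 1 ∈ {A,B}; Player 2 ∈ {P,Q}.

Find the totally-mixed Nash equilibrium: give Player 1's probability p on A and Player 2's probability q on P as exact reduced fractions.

P1 mixes 2/5 on A; P2 mixes 2/3 on P

P1 indiff ⇒ q·1+(1-q)·2 = q·0+(1-q)·4 ⇒ q(1) = (1-q)(2) ⇒ q = 2/3
P2 indiff ⇒ p·0+(1-p)·4 = p·3+(1-p)·2 ⇒ p(-3) = (1-p)(-2) ⇒ p = 2/5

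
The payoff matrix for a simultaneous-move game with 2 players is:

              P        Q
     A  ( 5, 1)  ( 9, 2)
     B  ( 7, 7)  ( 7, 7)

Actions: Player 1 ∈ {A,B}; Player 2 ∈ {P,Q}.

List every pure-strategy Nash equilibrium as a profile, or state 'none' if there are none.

NE set: (A,Q), (B,P)

(A,P): not NE [P1→B gives 7>5; P2→Q gives 2>1]
(A,Q): NE
(B,P): NE
(B,Q): not NE [P1→A gives 9>7]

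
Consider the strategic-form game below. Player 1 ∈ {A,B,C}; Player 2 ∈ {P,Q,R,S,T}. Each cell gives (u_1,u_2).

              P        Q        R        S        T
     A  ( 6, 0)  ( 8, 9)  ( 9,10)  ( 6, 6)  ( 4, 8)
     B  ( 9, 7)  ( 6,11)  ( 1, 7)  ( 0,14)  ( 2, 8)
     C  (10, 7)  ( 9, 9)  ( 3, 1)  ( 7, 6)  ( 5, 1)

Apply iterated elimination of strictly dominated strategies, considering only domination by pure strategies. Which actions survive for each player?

Remaining: P1:{A,C} P2:{Q,R}

P1 drop B (C beats it: P:10>9 Q:9>6 R:3>1 S:7>0 T:5>2)
P2 drop P (Q beats it: A:9>0 C:9>7)
P2 drop S (Q beats it: A:9>6 C:9>6)
P2 drop T (Q beats it: A:9>8 C:9>1)
P1→{A,C} P2→{Q,R}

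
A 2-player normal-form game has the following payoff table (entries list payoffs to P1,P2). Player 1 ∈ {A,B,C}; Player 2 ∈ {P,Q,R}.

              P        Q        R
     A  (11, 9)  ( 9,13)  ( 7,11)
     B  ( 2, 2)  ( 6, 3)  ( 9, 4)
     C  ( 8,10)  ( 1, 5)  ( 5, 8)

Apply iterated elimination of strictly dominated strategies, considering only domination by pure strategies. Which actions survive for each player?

IESDS → P1:{A,B} P2:{Q,R}

P1 drop C (A beats it: P:11>8 Q:9>1 R:7>5)
P2 drop P (Q beats it: A:13>9 B:3>2)
P1→{A,B} P2→{Q,R}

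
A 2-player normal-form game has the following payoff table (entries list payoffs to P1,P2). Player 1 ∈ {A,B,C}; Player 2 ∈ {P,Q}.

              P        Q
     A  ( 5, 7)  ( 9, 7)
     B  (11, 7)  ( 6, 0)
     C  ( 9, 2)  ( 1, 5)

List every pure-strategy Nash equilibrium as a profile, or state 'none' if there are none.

(A,P): not NE [P1→B gives 11>5]
(A,Q): NE
(B,P): NE
(B,Q): not NE [P1→A gives 9>6; P2→P gives 7>0]
(C,P): not NE [P1→B gives 11>9; P2→Q gives 5>2]
(C,Q): not NE [P1→A gives 9>1]

NE set: (A,Q), (B,P)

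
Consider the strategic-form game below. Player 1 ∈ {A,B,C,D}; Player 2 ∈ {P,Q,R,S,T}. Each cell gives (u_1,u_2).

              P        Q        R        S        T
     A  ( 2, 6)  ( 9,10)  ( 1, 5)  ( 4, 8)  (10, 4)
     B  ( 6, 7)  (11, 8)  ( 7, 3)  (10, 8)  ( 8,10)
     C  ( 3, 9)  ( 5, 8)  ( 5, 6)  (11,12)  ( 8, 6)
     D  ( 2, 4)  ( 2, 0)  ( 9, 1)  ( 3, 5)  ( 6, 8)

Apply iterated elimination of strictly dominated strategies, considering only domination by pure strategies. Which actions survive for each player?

P2 drop P (S beats it: A:8>6 B:8>7 C:12>9 D:5>4)
P2 drop R (S beats it: A:8>5 B:8>3 C:12>6 D:5>1)
P1 drop D (A beats it: Q:9>2 S:4>3 T:10>6)
P1→{A,B,C} P2→{Q,S,T}

IESDS → P1:{A,B,C} P2:{Q,S,T}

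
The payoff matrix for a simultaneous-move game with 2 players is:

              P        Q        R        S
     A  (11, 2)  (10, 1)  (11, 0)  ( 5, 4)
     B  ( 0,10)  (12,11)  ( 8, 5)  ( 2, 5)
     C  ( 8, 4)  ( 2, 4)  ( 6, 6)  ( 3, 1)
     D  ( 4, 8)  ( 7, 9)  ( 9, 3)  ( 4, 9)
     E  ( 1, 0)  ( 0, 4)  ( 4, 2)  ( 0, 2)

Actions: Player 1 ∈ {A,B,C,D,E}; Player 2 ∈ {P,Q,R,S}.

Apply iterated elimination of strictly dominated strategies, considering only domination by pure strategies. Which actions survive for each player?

P1 drop C (A beats it: P:11>8 Q:10>2 R:11>6 S:5>3)
P1 drop D (A beats it: P:11>4 Q:10>7 R:11>9 S:5>4)
P1 drop E (A beats it: P:11>1 Q:10>0 R:11>4 S:5>0)
P2 drop R (P beats it: A:2>0 B:10>5)
P1→{A,B} P2→{P,Q,S}

Survivors P1:{A,B} P2:{P,Q,S}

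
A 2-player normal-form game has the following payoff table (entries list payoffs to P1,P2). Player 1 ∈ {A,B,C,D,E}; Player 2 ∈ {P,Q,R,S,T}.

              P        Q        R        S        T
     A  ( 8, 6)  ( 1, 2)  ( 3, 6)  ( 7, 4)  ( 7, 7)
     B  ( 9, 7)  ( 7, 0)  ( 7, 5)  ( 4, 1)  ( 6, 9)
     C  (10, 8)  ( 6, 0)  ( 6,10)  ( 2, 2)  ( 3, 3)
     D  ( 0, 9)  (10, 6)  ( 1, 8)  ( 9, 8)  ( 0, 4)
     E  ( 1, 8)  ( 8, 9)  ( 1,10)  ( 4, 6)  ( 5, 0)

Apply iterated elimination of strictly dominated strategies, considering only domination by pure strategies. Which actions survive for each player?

IESDS → P1:{A,B,C} P2:{P,R,T}

P2 drop Q (R beats it: A:6>2 B:5>0 C:10>0 D:8>6 E:10>9)
P1 drop E (A beats it: P:8>1 R:3>1 S:7>4 T:7>5)
P2 drop S (P beats it: A:6>4 B:7>1 C:8>2 D:9>8)
P1 drop D (A beats it: P:8>0 R:3>1 T:7>0)
P1→{A,B,C} P2→{P,R,T}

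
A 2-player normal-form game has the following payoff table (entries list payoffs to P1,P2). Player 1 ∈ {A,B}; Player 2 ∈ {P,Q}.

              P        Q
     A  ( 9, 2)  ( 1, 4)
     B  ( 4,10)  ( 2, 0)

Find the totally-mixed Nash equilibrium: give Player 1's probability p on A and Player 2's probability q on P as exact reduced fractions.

(p,q) = (5/6, 1/6)

P1 indiff ⇒ q·9+(1-q)·1 = q·4+(1-q)·2 ⇒ q(5) = (1-q)(1) ⇒ q = 1/6
P2 indiff ⇒ p·2+(1-p)·10 = p·4+(1-p)·0 ⇒ p(-2) = (1-p)(-10) ⇒ p = 5/6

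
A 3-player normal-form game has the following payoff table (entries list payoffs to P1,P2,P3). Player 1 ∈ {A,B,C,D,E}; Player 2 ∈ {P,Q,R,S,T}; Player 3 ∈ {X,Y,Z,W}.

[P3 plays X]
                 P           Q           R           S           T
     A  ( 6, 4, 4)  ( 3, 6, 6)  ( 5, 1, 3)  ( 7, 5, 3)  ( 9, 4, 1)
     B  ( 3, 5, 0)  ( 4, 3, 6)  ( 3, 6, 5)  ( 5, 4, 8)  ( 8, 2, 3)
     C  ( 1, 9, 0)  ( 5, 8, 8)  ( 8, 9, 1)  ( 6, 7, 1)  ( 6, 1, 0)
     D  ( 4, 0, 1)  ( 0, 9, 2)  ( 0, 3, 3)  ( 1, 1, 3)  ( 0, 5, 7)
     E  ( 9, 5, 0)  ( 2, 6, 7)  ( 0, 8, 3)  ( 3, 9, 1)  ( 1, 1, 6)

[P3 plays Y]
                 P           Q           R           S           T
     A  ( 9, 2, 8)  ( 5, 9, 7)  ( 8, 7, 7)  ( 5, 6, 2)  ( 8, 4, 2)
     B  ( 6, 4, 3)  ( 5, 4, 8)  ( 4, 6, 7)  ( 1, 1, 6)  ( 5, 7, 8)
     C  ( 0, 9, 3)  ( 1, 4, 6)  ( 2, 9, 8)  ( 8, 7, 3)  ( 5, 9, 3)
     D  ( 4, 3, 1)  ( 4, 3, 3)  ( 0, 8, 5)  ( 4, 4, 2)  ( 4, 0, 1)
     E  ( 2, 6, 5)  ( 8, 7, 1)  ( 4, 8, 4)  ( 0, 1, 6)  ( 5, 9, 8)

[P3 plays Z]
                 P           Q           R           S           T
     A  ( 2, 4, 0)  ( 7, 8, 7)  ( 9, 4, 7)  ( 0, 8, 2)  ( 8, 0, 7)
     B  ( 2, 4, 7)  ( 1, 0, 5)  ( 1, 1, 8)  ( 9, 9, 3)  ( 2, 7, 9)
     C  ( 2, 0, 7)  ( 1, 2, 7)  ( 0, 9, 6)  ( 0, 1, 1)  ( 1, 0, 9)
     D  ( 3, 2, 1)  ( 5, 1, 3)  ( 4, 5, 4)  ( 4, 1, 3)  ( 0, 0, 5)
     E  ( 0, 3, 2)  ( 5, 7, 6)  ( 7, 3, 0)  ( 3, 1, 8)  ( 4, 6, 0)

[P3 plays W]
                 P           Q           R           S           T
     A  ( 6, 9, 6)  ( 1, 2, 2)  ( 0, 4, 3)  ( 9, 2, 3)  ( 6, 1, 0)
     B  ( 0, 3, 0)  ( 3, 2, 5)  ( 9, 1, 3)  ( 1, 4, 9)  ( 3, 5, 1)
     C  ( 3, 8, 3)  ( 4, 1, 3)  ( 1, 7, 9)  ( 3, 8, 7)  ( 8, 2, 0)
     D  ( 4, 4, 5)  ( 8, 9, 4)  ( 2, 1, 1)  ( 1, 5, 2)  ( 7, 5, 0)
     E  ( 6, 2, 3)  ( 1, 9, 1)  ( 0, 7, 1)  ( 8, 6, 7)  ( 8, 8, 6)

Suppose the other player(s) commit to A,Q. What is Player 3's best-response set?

u_3(X vs A,Q) = 6
u_3(Y vs A,Q) = 7
u_3(Z vs A,Q) = 7
u_3(W vs A,Q) = 2
max payoff 7 at {Y,Z}

BR_3 = {Y,Z}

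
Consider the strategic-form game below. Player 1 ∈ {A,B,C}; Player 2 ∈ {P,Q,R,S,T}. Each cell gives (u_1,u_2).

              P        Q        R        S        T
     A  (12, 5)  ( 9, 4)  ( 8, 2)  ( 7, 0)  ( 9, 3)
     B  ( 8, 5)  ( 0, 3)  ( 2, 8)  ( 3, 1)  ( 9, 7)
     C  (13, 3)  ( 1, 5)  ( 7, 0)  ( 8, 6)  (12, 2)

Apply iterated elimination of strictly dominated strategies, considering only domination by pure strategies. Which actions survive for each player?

P1 drop B (C beats it: P:13>8 Q:1>0 R:7>2 S:8>3 T:12>9)
P2 drop R (P beats it: A:5>2 C:3>0)
P2 drop T (P beats it: A:5>3 C:3>2)
P1→{A,C} P2→{P,Q,S}

Survivors P1:{A,C} P2:{P,Q,S}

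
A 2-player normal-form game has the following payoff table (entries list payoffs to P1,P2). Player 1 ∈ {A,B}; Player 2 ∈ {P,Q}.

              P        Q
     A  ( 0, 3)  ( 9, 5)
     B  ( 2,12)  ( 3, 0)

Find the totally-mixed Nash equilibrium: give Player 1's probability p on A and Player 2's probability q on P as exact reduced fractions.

P1 indiff ⇒ q·0+(1-q)·9 = q·2+(1-q)·3 ⇒ q(-2) = (1-q)(-6) ⇒ q = 3/4
P2 indiff ⇒ p·3+(1-p)·12 = p·5+(1-p)·0 ⇒ p(-2) = (1-p)(-12) ⇒ p = 6/7

(p,q) = (6/7, 3/4)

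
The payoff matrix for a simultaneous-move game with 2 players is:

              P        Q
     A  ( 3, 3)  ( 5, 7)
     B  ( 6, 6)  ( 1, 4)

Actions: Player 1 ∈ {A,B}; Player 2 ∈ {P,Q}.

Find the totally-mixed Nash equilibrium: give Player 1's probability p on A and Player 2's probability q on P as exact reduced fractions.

p=1/3, q=4/7

P1 indiff ⇒ q·3+(1-q)·5 = q·6+(1-q)·1 ⇒ q(-3) = (1-q)(-4) ⇒ q = 4/7
P2 indiff ⇒ p·3+(1-p)·6 = p·7+(1-p)·4 ⇒ p(-4) = (1-p)(-2) ⇒ p = 1/3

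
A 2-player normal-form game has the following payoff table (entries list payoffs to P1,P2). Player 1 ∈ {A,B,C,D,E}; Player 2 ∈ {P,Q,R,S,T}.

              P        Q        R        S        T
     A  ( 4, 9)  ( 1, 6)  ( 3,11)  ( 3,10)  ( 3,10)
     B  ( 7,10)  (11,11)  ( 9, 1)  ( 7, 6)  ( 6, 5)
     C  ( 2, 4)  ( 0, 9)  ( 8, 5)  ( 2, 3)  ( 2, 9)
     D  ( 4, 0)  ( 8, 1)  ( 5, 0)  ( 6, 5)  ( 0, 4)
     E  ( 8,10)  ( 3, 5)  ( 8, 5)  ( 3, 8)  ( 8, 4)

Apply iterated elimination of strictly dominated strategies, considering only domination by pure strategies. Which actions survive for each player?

P1 drop A (B beats it: P:7>4 Q:11>1 R:9>3 S:7>3 T:6>3)
P1 drop C (B beats it: P:7>2 Q:11>0 R:9>8 S:7>2 T:6>2)
P1 drop D (B beats it: P:7>4 Q:11>8 R:9>5 S:7>6 T:6>0)
P2 drop R (P beats it: B:10>1 E:10>5)
P2 drop S (P beats it: B:10>6 E:10>8)
P2 drop T (P beats it: B:10>5 E:10>4)
P1→{B,E} P2→{P,Q}

IESDS → P1:{B,E} P2:{P,Q}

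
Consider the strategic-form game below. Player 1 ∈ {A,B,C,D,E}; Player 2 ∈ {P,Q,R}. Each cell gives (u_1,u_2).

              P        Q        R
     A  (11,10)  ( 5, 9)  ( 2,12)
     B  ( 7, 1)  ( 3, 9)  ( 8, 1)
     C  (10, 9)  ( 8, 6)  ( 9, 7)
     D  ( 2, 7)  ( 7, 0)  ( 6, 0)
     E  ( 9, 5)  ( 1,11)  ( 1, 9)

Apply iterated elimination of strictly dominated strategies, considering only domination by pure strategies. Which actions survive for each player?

IESDS → P1:{A,C} P2:{P,R}

P1 drop B (C beats it: P:10>7 Q:8>3 R:9>8)
P1 drop D (C beats it: P:10>2 Q:8>7 R:9>6)
P1 drop E (A beats it: P:11>9 Q:5>1 R:2>1)
P2 drop Q (P beats it: A:10>9 C:9>6)
P1→{A,C} P2→{P,R}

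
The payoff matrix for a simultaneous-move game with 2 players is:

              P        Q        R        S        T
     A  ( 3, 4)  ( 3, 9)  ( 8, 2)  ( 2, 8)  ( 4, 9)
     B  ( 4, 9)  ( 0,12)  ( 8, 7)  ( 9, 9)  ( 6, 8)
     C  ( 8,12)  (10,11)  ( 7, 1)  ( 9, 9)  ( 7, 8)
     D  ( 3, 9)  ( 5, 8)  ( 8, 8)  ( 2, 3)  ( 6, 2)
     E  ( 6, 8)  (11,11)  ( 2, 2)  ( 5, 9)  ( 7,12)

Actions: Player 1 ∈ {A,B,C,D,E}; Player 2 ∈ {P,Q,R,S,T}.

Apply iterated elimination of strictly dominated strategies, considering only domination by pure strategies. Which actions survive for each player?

Survivors P1:{C,E} P2:{P,Q,T}

P2 drop R (P beats it: A:4>2 B:9>7 C:12>1 D:9>8 E:8>2)
P1 drop A (C beats it: P:8>3 Q:10>3 S:9>2 T:7>4)
P1 drop D (C beats it: P:8>3 Q:10>5 S:9>2 T:7>6)
P2 drop S (Q beats it: B:12>9 C:11>9 E:11>9)
P1 drop B (C beats it: P:8>4 Q:10>0 T:7>6)
P1→{C,E} P2→{P,Q,T}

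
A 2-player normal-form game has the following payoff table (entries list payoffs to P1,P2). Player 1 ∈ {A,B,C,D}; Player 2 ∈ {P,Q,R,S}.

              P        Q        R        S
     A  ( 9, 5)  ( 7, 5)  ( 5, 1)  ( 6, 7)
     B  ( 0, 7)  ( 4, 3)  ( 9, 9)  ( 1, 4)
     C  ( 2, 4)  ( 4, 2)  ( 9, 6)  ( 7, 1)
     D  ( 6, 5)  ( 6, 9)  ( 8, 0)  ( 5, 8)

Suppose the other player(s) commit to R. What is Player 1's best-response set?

BR_1 = {B,C}

u_1(A vs R) = 5
u_1(B vs R) = 9
u_1(C vs R) = 9
u_1(D vs R) = 8
max payoff 9 at {B,C}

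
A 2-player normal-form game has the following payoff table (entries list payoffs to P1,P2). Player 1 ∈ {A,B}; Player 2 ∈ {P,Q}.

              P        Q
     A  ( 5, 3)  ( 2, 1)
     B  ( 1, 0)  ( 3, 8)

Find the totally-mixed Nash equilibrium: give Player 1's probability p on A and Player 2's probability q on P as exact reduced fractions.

p=4/5, q=1/5

P1 indiff ⇒ q·5+(1-q)·2 = q·1+(1-q)·3 ⇒ q(4) = (1-q)(1) ⇒ q = 1/5
P2 indiff ⇒ p·3+(1-p)·0 = p·1+(1-p)·8 ⇒ p(2) = (1-p)(8) ⇒ p = 4/5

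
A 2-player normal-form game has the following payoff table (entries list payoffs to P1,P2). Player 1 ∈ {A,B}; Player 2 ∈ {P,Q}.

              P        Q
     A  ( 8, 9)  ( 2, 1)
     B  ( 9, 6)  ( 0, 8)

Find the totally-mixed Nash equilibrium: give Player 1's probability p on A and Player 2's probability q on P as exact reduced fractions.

P1 mixes 1/5 on A; P2 mixes 2/3 on P

P1 indiff ⇒ q·8+(1-q)·2 = q·9+(1-q)·0 ⇒ q(-1) = (1-q)(-2) ⇒ q = 2/3
P2 indiff ⇒ p·9+(1-p)·6 = p·1+(1-p)·8 ⇒ p(8) = (1-p)(2) ⇒ p = 1/5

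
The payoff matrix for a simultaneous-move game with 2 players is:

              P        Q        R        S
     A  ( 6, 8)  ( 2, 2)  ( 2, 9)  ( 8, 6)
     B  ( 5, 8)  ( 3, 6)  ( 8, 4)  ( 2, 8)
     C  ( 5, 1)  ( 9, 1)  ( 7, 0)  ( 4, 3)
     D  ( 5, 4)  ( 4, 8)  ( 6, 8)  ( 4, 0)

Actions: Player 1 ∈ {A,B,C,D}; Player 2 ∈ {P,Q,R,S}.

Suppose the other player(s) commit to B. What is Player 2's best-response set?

u_2(P vs B) = 8
u_2(Q vs B) = 6
u_2(R vs B) = 4
u_2(S vs B) = 8
max payoff 8 at {P,S}

P2 best: {P,S}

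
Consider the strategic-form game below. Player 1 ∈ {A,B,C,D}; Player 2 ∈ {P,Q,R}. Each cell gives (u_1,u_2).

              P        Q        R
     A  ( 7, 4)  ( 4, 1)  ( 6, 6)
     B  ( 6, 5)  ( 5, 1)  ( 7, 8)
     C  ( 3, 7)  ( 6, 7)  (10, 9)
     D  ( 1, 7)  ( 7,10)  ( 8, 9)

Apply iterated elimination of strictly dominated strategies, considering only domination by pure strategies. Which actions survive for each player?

P2 drop P (R beats it: A:6>4 B:8>5 C:9>7 D:9>7)
P1 drop A (B beats it: Q:5>4 R:7>6)
P1 drop B (C beats it: Q:6>5 R:10>7)
P1→{C,D} P2→{Q,R}

IESDS → P1:{C,D} P2:{Q,R}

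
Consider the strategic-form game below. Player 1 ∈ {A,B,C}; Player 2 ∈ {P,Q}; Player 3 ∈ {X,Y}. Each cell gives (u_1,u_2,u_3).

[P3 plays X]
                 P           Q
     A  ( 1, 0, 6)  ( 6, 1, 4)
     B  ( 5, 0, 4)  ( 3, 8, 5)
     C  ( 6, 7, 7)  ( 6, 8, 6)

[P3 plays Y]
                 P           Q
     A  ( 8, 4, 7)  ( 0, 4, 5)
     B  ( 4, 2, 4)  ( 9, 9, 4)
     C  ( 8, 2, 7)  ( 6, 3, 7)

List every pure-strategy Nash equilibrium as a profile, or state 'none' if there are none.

Nash profiles: (A,P,Y)

(A,P,X): not NE [P1→C gives 6>1; P2→Q gives 1>0; P3→Y gives 7>6]
(A,P,Y): NE
(A,Q,X): not NE [P3→Y gives 5>4]
(A,Q,Y): not NE [P1→B gives 9>0]
(B,P,X): not NE [P1→C gives 6>5; P2→Q gives 8>0]
(B,P,Y): not NE [P1→C gives 8>4; P2→Q gives 9>2]
(B,Q,X): not NE [P1→C gives 6>3]
(B,Q,Y): not NE [P3→X gives 5>4]
(C,P,X): not NE [P2→Q gives 8>7]
(C,P,Y): not NE [P2→Q gives 3>2]
(C,Q,X): not NE [P3→Y gives 7>6]
(C,Q,Y): not NE [P1→B gives 9>6]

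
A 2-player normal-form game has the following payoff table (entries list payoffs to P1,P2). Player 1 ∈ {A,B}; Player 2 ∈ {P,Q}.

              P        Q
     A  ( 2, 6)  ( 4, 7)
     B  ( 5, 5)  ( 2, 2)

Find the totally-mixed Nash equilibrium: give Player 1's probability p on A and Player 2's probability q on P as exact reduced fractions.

p=3/4, q=2/5

P1 indiff ⇒ q·2+(1-q)·4 = q·5+(1-q)·2 ⇒ q(-3) = (1-q)(-2) ⇒ q = 2/5
P2 indiff ⇒ p·6+(1-p)·5 = p·7+(1-p)·2 ⇒ p(-1) = (1-p)(-3) ⇒ p = 3/4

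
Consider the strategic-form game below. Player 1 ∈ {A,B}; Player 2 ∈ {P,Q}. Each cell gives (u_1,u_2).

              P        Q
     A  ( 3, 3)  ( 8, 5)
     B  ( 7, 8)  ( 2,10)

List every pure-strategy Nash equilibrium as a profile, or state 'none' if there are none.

(A,P): not NE [P1→B gives 7>3; P2→Q gives 5>3]
(A,Q): NE
(B,P): not NE [P2→Q gives 10>8]
(B,Q): not NE [P1→A gives 8>2]

NE set: (A,Q)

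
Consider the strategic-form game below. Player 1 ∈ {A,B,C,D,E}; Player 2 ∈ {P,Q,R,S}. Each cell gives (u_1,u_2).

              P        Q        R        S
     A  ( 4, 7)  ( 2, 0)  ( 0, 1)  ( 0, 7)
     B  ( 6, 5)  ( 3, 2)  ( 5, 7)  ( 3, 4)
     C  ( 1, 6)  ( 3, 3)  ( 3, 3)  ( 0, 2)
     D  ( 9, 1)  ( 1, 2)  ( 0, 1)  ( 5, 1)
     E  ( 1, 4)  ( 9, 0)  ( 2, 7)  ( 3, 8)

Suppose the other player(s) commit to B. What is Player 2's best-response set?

u_2(P vs B) = 5
u_2(Q vs B) = 2
u_2(R vs B) = 7
u_2(S vs B) = 4
max payoff 7 at {R}

P2 best: {R}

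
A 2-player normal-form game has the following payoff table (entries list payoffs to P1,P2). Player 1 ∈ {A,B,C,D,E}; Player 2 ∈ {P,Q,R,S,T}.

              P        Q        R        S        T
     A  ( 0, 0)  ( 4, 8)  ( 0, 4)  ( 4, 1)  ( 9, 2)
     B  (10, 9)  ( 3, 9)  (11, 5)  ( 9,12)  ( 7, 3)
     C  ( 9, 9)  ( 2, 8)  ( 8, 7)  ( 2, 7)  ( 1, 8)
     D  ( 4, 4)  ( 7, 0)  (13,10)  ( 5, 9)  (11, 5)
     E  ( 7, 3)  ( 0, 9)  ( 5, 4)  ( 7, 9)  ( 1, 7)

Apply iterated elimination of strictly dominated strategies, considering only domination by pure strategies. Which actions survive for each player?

P1 drop A (D beats it: P:4>0 Q:7>4 R:13>0 S:5>4 T:11>9)
P1 drop C (B beats it: P:10>9 Q:3>2 R:11>8 S:9>2 T:7>1)
P1 drop E (B beats it: P:10>7 Q:3>0 R:11>5 S:9>7 T:7>1)
P2 drop P (S beats it: B:12>9 D:9>4)
P2 drop Q (S beats it: B:12>9 D:9>0)
P2 drop T (R beats it: B:5>3 D:10>5)
P1→{B,D} P2→{R,S}

IESDS → P1:{B,D} P2:{R,S}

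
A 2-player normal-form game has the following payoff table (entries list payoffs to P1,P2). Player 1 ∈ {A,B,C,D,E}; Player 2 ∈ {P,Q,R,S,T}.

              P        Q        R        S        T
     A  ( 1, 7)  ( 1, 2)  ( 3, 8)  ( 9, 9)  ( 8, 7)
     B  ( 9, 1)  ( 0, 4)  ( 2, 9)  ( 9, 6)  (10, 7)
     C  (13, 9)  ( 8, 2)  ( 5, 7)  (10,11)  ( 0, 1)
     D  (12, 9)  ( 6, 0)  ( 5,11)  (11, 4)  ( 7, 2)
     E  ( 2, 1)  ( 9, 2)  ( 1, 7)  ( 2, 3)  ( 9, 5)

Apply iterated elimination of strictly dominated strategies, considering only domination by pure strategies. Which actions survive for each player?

IESDS → P1:{C,D} P2:{P,R,S}

P2 drop Q (R beats it: A:8>2 B:9>4 C:7>2 D:11>0 E:7>2)
P1 drop E (B beats it: P:9>2 R:2>1 S:9>2 T:10>9)
P2 drop T (R beats it: A:8>7 B:9>7 C:7>1 D:11>2)
P1 drop A (C beats it: P:13>1 R:5>3 S:10>9)
P1 drop B (C beats it: P:13>9 R:5>2 S:10>9)
P1→{C,D} P2→{P,R,S}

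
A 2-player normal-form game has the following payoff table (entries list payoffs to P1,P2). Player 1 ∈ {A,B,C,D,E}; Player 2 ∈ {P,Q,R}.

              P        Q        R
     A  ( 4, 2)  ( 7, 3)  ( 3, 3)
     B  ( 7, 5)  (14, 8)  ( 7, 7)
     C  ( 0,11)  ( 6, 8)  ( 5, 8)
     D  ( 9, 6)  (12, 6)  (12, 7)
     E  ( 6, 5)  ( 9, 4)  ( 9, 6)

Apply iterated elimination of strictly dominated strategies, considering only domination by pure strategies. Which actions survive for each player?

Remaining: P1:{B,D} P2:{Q,R}

P1 drop A (B beats it: P:7>4 Q:14>7 R:7>3)
P1 drop C (B beats it: P:7>0 Q:14>6 R:7>5)
P1 drop E (D beats it: P:9>6 Q:12>9 R:12>9)
P2 drop P (R beats it: B:7>5 D:7>6)
P1→{B,D} P2→{Q,R}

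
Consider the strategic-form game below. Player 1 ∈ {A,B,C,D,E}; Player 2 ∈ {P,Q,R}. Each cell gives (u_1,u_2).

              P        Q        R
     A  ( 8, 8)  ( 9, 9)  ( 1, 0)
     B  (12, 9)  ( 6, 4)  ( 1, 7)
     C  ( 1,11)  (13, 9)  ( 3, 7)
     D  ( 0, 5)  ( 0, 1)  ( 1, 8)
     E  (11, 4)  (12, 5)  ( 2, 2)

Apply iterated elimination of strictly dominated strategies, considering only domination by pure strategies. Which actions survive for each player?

IESDS → P1:{B,C,E} P2:{P,Q}

P1 drop A (E beats it: P:11>8 Q:12>9 R:2>1)
P1 drop D (C beats it: P:1>0 Q:13>0 R:3>1)
P2 drop R (P beats it: B:9>7 C:11>7 E:4>2)
P1→{B,C,E} P2→{P,Q}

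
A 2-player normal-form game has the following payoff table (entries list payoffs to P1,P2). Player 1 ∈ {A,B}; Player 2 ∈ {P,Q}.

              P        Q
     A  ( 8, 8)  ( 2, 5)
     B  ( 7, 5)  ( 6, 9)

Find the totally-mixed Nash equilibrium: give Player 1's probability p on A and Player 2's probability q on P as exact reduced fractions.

(p,q) = (4/7, 4/5)

P1 indiff ⇒ q·8+(1-q)·2 = q·7+(1-q)·6 ⇒ q(1) = (1-q)(4) ⇒ q = 4/5
P2 indiff ⇒ p·8+(1-p)·5 = p·5+(1-p)·9 ⇒ p(3) = (1-p)(4) ⇒ p = 4/7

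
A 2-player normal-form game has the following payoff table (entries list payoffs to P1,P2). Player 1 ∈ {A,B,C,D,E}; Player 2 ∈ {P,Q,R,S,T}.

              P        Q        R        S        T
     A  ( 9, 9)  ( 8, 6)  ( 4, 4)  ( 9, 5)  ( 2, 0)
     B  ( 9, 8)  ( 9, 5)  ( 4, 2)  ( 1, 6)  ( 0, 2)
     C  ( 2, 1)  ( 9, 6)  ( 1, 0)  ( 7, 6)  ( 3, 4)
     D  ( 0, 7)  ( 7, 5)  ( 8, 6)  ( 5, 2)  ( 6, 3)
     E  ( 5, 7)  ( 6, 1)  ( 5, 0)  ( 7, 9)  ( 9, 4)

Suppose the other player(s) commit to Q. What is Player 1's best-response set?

BR_1 = {B,C}

u_1(A vs Q) = 8
u_1(B vs Q) = 9
u_1(C vs Q) = 9
u_1(D vs Q) = 7
u_1(E vs Q) = 6
max payoff 9 at {B,C}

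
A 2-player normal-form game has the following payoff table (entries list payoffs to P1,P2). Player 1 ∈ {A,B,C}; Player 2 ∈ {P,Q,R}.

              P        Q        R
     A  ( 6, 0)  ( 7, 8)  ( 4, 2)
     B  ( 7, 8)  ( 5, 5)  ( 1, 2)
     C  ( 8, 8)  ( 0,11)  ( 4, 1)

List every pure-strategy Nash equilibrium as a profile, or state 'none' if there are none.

PSNE = {(A,Q)}

(A,P): not NE [P1→C gives 8>6; P2→Q gives 8>0]
(A,Q): NE
(A,R): not NE [P2→Q gives 8>2]
(B,P): not NE [P1→C gives 8>7]
(B,Q): not NE [P1→A gives 7>5; P2→P gives 8>5]
(B,R): not NE [P1→C gives 4>1; P2→P gives 8>2]
(C,P): not NE [P2→Q gives 11>8]
(C,Q): not NE [P1→A gives 7>0]
(C,R): not NE [P2→Q gives 11>1]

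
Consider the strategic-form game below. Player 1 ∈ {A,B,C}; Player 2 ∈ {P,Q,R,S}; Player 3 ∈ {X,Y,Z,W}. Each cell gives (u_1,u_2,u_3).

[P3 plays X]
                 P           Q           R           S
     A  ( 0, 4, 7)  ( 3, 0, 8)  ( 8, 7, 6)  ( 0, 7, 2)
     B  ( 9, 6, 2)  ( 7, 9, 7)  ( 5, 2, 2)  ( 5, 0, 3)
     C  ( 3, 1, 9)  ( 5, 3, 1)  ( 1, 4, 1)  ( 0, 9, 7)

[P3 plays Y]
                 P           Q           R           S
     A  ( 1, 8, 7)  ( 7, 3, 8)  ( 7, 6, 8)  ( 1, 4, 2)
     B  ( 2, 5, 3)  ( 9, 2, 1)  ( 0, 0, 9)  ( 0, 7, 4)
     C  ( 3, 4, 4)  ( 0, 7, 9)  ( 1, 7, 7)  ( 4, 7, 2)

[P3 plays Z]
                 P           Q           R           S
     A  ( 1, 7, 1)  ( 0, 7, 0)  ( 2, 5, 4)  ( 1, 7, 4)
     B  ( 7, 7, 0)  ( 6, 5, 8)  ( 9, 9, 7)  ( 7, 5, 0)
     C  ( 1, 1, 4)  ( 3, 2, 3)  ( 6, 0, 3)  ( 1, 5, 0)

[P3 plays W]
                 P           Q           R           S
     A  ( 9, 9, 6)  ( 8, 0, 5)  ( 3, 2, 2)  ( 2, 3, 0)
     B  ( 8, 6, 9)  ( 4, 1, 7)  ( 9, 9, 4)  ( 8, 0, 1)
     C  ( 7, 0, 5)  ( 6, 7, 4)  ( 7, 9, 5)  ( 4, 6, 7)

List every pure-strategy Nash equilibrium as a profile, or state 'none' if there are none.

No pure NE.

(A,P,X): not NE [P1→B gives 9>0; P2→S gives 7>4]
(A,P,Y): not NE [P1→C gives 3>1]
(A,P,Z): not NE [P1→B gives 7>1; P3→Y gives 7>1]
(A,P,W): not NE [P3→Y gives 7>6]
(A,Q,X): not NE [P1→B gives 7>3; P2→S gives 7>0]
(A,Q,Y): not NE [P1→B gives 9>7; P2→P gives 8>3]
(A,Q,Z): not NE [P1→B gives 6>0; P3→Y gives 8>0]
(A,Q,W): not NE [P2→P gives 9>0; P3→Y gives 8>5]
(A,R,X): not NE [P3→Y gives 8>6]
(A,R,Y): not NE [P2→P gives 8>6]
(A,R,Z): not NE [P1→B gives 9>2; P2→S gives 7>5; P3→Y gives 8>4]
(A,R,W): not NE [P1→B gives 9>3; P2→P gives 9>2; P3→Y gives 8>2]
(A,S,X): not NE [P1→B gives 5>0; P3→Z gives 4>2]
(A,S,Y): not NE [P1→C gives 4>1; P2→P gives 8>4; P3→Z gives 4>2]
(A,S,Z): not NE [P1→B gives 7>1]
(A,S,W): not NE [P1→B gives 8>2; P2→P gives 9>3; P3→Z gives 4>0]
(B,P,X): not NE [P2→Q gives 9>6; P3→W gives 9>2]
(B,P,Y): not NE [P1→C gives 3>2; P2→S gives 7>5; P3→W gives 9>3]
(B,P,Z): not NE [P2→R gives 9>7; P3→W gives 9>0]
(B,P,W): not NE [P1→A gives 9>8; P2→R gives 9>6]
(B,Q,X): not NE [P3→Z gives 8>7]
(B,Q,Y): not NE [P2→S gives 7>2; P3→Z gives 8>1]
(B,Q,Z): not NE [P2→R gives 9>5]
(B,Q,W): not NE [P1→A gives 8>4; P2→R gives 9>1; P3→Z gives 8>7]
(B,R,X): not NE [P1→A gives 8>5; P2→Q gives 9>2; P3→Y gives 9>2]
(B,R,Y): not NE [P1→A gives 7>0; P2→S gives 7>0]
(B,R,Z): not NE [P3→Y gives 9>7]
(B,R,W): not NE [P3→Y gives 9>4]
(B,S,X): not NE [P2→Q gives 9>0; P3→Y gives 4>3]
(B,S,Y): not NE [P1→C gives 4>0]
(B,S,Z): not NE [P2→R gives 9>5; P3→Y gives 4>0]
(B,S,W): not NE [P2→R gives 9>0; P3→Y gives 4>1]
(C,P,X): not NE [P1→B gives 9>3; P2→S gives 9>1]
(C,P,Y): not NE [P2→S gives 7>4; P3→X gives 9>4]
(C,P,Z): not NE [P1→B gives 7>1; P2→S gives 5>1; P3→X gives 9>4]
(C,P,W): not NE [P1→A gives 9>7; P2→R gives 9>0; P3→X gives 9>5]
(C,Q,X): not NE [P1→B gives 7>5; P2→S gives 9>3; P3→Y gives 9>1]
(C,Q,Y): not NE [P1→B gives 9>0]
(C,Q,Z): not NE [P1→B gives 6>3; P2→S gives 5>2; P3→Y gives 9>3]
(C,Q,W): not NE [P1→A gives 8>6; P2→R gives 9>7; P3→Y gives 9>4]
(C,R,X): not NE [P1→A gives 8>1; P2→S gives 9>4; P3→Y gives 7>1]
(C,R,Y): not NE [P1→A gives 7>1]
(C,R,Z): not NE [P1→B gives 9>6; P2→S gives 5>0; P3→Y gives 7>3]
(C,R,W): not NE [P1→B gives 9>7; P3→Y gives 7>5]
(C,S,X): not NE [P1→B gives 5>0]
(C,S,Y): not NE [P3→W gives 7>2]
(C,S,Z): not NE [P1→B gives 7>1; P3→W gives 7>0]
(C,S,W): not NE [P1→B gives 8>4; P2→R gives 9>6]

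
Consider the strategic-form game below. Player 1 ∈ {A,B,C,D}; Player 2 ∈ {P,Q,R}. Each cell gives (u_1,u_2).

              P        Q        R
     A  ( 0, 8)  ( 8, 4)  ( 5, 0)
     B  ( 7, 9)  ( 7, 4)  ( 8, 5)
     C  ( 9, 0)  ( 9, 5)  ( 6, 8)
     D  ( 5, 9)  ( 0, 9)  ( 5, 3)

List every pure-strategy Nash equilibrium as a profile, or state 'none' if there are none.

(A,P): not NE [P1→C gives 9>0]
(A,Q): not NE [P1→C gives 9>8; P2→P gives 8>4]
(A,R): not NE [P1→B gives 8>5; P2→P gives 8>0]
(B,P): not NE [P1→C gives 9>7]
(B,Q): not NE [P1→C gives 9>7; P2→P gives 9>4]
(B,R): not NE [P2→P gives 9>5]
(C,P): not NE [P2→R gives 8>0]
(C,Q): not NE [P2→R gives 8>5]
(C,R): not NE [P1→B gives 8>6]
(D,P): not NE [P1→C gives 9>5]
(D,Q): not NE [P1→C gives 9>0]
(D,R): not NE [P1→B gives 8>5; P2→Q gives 9>3]

No pure NE.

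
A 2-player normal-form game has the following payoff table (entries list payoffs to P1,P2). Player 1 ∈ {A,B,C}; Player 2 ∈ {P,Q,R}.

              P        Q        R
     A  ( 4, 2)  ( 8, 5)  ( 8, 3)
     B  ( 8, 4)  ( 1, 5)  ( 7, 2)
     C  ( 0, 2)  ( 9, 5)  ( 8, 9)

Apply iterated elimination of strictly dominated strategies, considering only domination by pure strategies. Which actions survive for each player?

IESDS → P1:{A,C} P2:{Q,R}

P2 drop P (Q beats it: A:5>2 B:5>4 C:5>2)
P1 drop B (A beats it: Q:8>1 R:8>7)
P1→{A,C} P2→{Q,R}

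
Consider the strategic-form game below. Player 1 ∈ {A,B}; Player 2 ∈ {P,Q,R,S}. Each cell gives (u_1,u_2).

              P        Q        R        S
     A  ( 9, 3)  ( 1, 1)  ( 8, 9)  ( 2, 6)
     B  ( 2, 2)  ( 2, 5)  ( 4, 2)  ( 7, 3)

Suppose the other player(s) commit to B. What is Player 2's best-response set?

argmax u_2 = {Q}

u_2(P vs B) = 2
u_2(Q vs B) = 5
u_2(R vs B) = 2
u_2(S vs B) = 3
max payoff 5 at {Q}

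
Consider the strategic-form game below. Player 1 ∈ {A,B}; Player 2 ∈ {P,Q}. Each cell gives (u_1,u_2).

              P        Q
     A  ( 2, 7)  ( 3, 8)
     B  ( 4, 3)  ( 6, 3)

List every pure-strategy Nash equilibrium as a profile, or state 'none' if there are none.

(A,P): not NE [P1→B gives 4>2; P2→Q gives 8>7]
(A,Q): not NE [P1→B gives 6>3]
(B,P): NE
(B,Q): NE

PSNE = {(B,P), (B,Q)}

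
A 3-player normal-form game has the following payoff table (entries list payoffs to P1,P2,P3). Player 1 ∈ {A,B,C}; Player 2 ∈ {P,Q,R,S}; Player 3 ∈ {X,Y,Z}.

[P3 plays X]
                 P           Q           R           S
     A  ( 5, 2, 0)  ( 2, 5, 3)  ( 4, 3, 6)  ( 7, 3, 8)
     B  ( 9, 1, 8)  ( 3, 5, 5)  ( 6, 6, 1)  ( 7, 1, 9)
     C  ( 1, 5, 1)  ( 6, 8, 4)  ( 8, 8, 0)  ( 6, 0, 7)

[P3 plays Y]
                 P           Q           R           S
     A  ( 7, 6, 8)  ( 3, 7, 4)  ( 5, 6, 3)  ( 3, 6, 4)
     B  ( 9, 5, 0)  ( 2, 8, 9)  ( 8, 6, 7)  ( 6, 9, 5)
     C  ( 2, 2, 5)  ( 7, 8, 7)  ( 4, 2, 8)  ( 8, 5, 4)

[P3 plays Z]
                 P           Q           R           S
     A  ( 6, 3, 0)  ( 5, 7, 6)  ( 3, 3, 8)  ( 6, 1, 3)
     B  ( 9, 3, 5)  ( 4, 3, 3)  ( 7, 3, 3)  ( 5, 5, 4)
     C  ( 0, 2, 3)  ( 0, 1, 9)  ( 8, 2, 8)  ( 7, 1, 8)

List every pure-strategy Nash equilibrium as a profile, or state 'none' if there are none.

NE set: (A,Q,Z), (C,R,Z)

(A,P,X): not NE [P1→B gives 9>5; P2→Q gives 5>2; P3→Y gives 8>0]
(A,P,Y): not NE [P1→B gives 9>7; P2→Q gives 7>6]
(A,P,Z): not NE [P1→B gives 9>6; P2→Q gives 7>3; P3→Y gives 8>0]
(A,Q,X): not NE [P1→C gives 6>2; P3→Z gives 6>3]
(A,Q,Y): not NE [P1→C gives 7>3; P3→Z gives 6>4]
(A,Q,Z): NE
(A,R,X): not NE [P1→C gives 8>4; P2→Q gives 5>3; P3→Z gives 8>6]
(A,R,Y): not NE [P1→B gives 8>5; P2→Q gives 7>6; P3→Z gives 8>3]
(A,R,Z): not NE [P1→C gives 8>3; P2→Q gives 7>3]
(A,S,X): not NE [P2→Q gives 5>3]
(A,S,Y): not NE [P1→C gives 8>3; P2→Q gives 7>6; P3→X gives 8>4]
(A,S,Z): not NE [P1→C gives 7>6; P2→Q gives 7>1; P3→X gives 8>3]
(B,P,X): not NE [P2→R gives 6>1]
(B,P,Y): not NE [P2→S gives 9>5; P3→X gives 8>0]
(B,P,Z): not NE [P2→S gives 5>3; P3→X gives 8>5]
(B,Q,X): not NE [P1→C gives 6>3; P2→R gives 6>5; P3→Y gives 9>5]
(B,Q,Y): not NE [P1→C gives 7>2; P2→S gives 9>8]
(B,Q,Z): not NE [P1→A gives 5>4; P2→S gives 5>3; P3→Y gives 9>3]
(B,R,X): not NE [P1→C gives 8>6; P3→Y gives 7>1]
(B,R,Y): not NE [P2→S gives 9>6]
(B,R,Z): not NE [P1→C gives 8>7; P2→S gives 5>3; P3→Y gives 7>3]
(B,S,X): not NE [P2→R gives 6>1]
(B,S,Y): not NE [P1→C gives 8>6; P3→X gives 9>5]
(B,S,Z): not NE [P1→C gives 7>5; P3→X gives 9>4]
(C,P,X): not NE [P1→B gives 9>1; P2→R gives 8>5; P3→Y gives 5>1]
(C,P,Y): not NE [P1→B gives 9>2; P2→Q gives 8>2]
(C,P,Z): not NE [P1→B gives 9>0; P3→Y gives 5>3]
(C,Q,X): not NE [P3→Z gives 9>4]
(C,Q,Y): not NE [P3→Z gives 9>7]
(C,Q,Z): not NE [P1→A gives 5>0; P2→R gives 2>1]
(C,R,X): not NE [P3→Z gives 8>0]
(C,R,Y): not NE [P1→B gives 8>4; P2→Q gives 8>2]
(C,R,Z): NE
(C,S,X): not NE [P1→B gives 7>6; P2→R gives 8>0; P3→Z gives 8>7]
(C,S,Y): not NE [P2→Q gives 8>5; P3→Z gives 8>4]
(C,S,Z): not NE [P2→R gives 2>1]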